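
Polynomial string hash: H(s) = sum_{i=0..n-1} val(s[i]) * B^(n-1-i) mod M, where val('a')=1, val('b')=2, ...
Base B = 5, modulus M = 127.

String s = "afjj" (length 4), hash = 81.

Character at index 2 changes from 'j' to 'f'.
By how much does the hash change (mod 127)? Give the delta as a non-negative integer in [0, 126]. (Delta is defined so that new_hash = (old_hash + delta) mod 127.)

Delta formula: (val(new) - val(old)) * B^(n-1-k) mod M
  val('f') - val('j') = 6 - 10 = -4
  B^(n-1-k) = 5^1 mod 127 = 5
  Delta = -4 * 5 mod 127 = 107

Answer: 107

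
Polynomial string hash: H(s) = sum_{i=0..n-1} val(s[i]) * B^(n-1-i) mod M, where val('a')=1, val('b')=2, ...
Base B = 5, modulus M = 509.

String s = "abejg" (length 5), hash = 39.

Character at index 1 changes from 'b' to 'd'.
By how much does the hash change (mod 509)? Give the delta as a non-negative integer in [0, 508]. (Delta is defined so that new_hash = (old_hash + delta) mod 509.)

Delta formula: (val(new) - val(old)) * B^(n-1-k) mod M
  val('d') - val('b') = 4 - 2 = 2
  B^(n-1-k) = 5^3 mod 509 = 125
  Delta = 2 * 125 mod 509 = 250

Answer: 250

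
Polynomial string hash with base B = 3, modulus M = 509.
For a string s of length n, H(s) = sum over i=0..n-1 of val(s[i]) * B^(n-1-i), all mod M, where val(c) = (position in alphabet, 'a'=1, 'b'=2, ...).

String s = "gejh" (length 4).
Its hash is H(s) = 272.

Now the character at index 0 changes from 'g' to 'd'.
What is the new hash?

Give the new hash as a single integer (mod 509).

Answer: 191

Derivation:
val('g') = 7, val('d') = 4
Position k = 0, exponent = n-1-k = 3
B^3 mod M = 3^3 mod 509 = 27
Delta = (4 - 7) * 27 mod 509 = 428
New hash = (272 + 428) mod 509 = 191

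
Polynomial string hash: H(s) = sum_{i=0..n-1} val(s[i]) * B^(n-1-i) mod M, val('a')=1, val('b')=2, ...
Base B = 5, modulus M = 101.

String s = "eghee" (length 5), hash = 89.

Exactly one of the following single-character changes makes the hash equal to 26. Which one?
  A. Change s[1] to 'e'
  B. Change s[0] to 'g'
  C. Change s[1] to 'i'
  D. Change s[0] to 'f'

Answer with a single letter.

Option A: s[1]='g'->'e', delta=(5-7)*5^3 mod 101 = 53, hash=89+53 mod 101 = 41
Option B: s[0]='e'->'g', delta=(7-5)*5^4 mod 101 = 38, hash=89+38 mod 101 = 26 <-- target
Option C: s[1]='g'->'i', delta=(9-7)*5^3 mod 101 = 48, hash=89+48 mod 101 = 36
Option D: s[0]='e'->'f', delta=(6-5)*5^4 mod 101 = 19, hash=89+19 mod 101 = 7

Answer: B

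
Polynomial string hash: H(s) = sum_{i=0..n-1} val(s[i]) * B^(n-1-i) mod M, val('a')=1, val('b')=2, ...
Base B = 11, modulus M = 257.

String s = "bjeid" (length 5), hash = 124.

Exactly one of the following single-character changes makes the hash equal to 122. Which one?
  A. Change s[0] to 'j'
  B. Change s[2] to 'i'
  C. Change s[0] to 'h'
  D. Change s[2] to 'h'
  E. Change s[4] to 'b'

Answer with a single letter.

Option A: s[0]='b'->'j', delta=(10-2)*11^4 mod 257 = 193, hash=124+193 mod 257 = 60
Option B: s[2]='e'->'i', delta=(9-5)*11^2 mod 257 = 227, hash=124+227 mod 257 = 94
Option C: s[0]='b'->'h', delta=(8-2)*11^4 mod 257 = 209, hash=124+209 mod 257 = 76
Option D: s[2]='e'->'h', delta=(8-5)*11^2 mod 257 = 106, hash=124+106 mod 257 = 230
Option E: s[4]='d'->'b', delta=(2-4)*11^0 mod 257 = 255, hash=124+255 mod 257 = 122 <-- target

Answer: E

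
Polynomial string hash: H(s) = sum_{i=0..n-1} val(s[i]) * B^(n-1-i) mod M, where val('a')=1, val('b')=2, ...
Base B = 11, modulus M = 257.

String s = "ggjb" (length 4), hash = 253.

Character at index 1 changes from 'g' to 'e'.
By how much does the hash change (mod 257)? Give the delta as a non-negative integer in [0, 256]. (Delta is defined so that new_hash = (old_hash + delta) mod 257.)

Delta formula: (val(new) - val(old)) * B^(n-1-k) mod M
  val('e') - val('g') = 5 - 7 = -2
  B^(n-1-k) = 11^2 mod 257 = 121
  Delta = -2 * 121 mod 257 = 15

Answer: 15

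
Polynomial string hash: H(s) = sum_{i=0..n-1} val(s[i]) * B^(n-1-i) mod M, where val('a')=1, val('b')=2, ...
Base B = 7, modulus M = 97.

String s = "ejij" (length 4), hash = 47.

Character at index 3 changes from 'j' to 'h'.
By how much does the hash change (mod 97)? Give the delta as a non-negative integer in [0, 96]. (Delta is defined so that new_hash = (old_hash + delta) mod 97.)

Delta formula: (val(new) - val(old)) * B^(n-1-k) mod M
  val('h') - val('j') = 8 - 10 = -2
  B^(n-1-k) = 7^0 mod 97 = 1
  Delta = -2 * 1 mod 97 = 95

Answer: 95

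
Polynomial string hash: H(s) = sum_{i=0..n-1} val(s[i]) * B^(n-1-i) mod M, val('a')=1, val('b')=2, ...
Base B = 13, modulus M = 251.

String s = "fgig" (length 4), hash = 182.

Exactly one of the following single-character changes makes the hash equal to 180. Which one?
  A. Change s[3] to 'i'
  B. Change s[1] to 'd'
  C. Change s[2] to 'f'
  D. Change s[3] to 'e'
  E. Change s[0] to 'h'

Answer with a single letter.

Answer: D

Derivation:
Option A: s[3]='g'->'i', delta=(9-7)*13^0 mod 251 = 2, hash=182+2 mod 251 = 184
Option B: s[1]='g'->'d', delta=(4-7)*13^2 mod 251 = 246, hash=182+246 mod 251 = 177
Option C: s[2]='i'->'f', delta=(6-9)*13^1 mod 251 = 212, hash=182+212 mod 251 = 143
Option D: s[3]='g'->'e', delta=(5-7)*13^0 mod 251 = 249, hash=182+249 mod 251 = 180 <-- target
Option E: s[0]='f'->'h', delta=(8-6)*13^3 mod 251 = 127, hash=182+127 mod 251 = 58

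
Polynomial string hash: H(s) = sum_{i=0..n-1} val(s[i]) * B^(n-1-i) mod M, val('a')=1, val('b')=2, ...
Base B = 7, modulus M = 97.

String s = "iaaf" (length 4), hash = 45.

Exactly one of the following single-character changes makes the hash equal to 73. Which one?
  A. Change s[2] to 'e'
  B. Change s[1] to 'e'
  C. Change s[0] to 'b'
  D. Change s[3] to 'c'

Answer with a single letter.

Answer: A

Derivation:
Option A: s[2]='a'->'e', delta=(5-1)*7^1 mod 97 = 28, hash=45+28 mod 97 = 73 <-- target
Option B: s[1]='a'->'e', delta=(5-1)*7^2 mod 97 = 2, hash=45+2 mod 97 = 47
Option C: s[0]='i'->'b', delta=(2-9)*7^3 mod 97 = 24, hash=45+24 mod 97 = 69
Option D: s[3]='f'->'c', delta=(3-6)*7^0 mod 97 = 94, hash=45+94 mod 97 = 42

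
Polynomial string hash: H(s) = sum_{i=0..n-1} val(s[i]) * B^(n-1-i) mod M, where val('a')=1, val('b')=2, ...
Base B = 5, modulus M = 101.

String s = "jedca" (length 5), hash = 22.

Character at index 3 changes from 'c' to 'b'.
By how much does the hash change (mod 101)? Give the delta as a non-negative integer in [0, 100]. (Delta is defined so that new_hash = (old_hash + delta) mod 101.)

Answer: 96

Derivation:
Delta formula: (val(new) - val(old)) * B^(n-1-k) mod M
  val('b') - val('c') = 2 - 3 = -1
  B^(n-1-k) = 5^1 mod 101 = 5
  Delta = -1 * 5 mod 101 = 96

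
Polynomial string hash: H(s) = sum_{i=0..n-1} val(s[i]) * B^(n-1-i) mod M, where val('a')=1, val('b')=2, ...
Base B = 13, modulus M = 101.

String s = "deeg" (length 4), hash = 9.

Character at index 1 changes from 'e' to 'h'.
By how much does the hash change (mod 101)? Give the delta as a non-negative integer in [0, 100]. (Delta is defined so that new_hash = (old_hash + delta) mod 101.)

Delta formula: (val(new) - val(old)) * B^(n-1-k) mod M
  val('h') - val('e') = 8 - 5 = 3
  B^(n-1-k) = 13^2 mod 101 = 68
  Delta = 3 * 68 mod 101 = 2

Answer: 2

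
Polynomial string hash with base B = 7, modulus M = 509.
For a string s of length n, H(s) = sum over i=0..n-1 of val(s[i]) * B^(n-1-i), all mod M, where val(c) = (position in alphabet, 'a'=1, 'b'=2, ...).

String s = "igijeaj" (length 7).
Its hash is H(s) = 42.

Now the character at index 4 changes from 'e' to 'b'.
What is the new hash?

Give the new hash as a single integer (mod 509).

Answer: 404

Derivation:
val('e') = 5, val('b') = 2
Position k = 4, exponent = n-1-k = 2
B^2 mod M = 7^2 mod 509 = 49
Delta = (2 - 5) * 49 mod 509 = 362
New hash = (42 + 362) mod 509 = 404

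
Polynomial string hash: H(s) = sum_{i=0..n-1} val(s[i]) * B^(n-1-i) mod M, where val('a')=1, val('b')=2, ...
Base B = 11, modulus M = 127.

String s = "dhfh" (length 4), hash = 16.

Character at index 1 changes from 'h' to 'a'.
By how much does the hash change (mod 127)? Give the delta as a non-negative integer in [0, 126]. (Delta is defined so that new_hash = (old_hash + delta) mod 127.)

Answer: 42

Derivation:
Delta formula: (val(new) - val(old)) * B^(n-1-k) mod M
  val('a') - val('h') = 1 - 8 = -7
  B^(n-1-k) = 11^2 mod 127 = 121
  Delta = -7 * 121 mod 127 = 42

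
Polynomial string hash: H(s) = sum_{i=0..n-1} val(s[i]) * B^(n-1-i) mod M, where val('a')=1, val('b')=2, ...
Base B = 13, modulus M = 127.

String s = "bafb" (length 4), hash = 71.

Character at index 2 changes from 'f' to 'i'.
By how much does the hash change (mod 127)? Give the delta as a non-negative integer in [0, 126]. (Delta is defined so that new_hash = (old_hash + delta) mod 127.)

Answer: 39

Derivation:
Delta formula: (val(new) - val(old)) * B^(n-1-k) mod M
  val('i') - val('f') = 9 - 6 = 3
  B^(n-1-k) = 13^1 mod 127 = 13
  Delta = 3 * 13 mod 127 = 39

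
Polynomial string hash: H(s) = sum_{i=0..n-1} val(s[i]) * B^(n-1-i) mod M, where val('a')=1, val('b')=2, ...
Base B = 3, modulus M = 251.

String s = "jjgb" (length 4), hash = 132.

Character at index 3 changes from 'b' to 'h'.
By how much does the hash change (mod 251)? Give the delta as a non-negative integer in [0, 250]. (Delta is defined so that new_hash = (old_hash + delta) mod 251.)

Answer: 6

Derivation:
Delta formula: (val(new) - val(old)) * B^(n-1-k) mod M
  val('h') - val('b') = 8 - 2 = 6
  B^(n-1-k) = 3^0 mod 251 = 1
  Delta = 6 * 1 mod 251 = 6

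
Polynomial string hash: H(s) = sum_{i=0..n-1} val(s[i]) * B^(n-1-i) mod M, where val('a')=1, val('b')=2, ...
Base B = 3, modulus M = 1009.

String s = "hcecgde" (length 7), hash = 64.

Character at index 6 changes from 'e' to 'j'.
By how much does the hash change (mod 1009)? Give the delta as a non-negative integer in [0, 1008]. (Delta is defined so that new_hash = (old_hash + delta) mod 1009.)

Answer: 5

Derivation:
Delta formula: (val(new) - val(old)) * B^(n-1-k) mod M
  val('j') - val('e') = 10 - 5 = 5
  B^(n-1-k) = 3^0 mod 1009 = 1
  Delta = 5 * 1 mod 1009 = 5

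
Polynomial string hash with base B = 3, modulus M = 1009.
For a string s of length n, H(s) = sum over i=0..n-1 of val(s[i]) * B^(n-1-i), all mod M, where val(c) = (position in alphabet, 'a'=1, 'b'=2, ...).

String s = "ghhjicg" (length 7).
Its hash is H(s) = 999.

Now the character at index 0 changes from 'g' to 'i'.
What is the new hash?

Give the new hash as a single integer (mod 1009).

val('g') = 7, val('i') = 9
Position k = 0, exponent = n-1-k = 6
B^6 mod M = 3^6 mod 1009 = 729
Delta = (9 - 7) * 729 mod 1009 = 449
New hash = (999 + 449) mod 1009 = 439

Answer: 439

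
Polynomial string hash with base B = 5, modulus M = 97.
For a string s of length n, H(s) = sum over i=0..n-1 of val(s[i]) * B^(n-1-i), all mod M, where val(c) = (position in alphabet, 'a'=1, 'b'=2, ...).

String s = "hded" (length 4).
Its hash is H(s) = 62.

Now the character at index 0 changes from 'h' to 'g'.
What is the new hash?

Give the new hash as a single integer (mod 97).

val('h') = 8, val('g') = 7
Position k = 0, exponent = n-1-k = 3
B^3 mod M = 5^3 mod 97 = 28
Delta = (7 - 8) * 28 mod 97 = 69
New hash = (62 + 69) mod 97 = 34

Answer: 34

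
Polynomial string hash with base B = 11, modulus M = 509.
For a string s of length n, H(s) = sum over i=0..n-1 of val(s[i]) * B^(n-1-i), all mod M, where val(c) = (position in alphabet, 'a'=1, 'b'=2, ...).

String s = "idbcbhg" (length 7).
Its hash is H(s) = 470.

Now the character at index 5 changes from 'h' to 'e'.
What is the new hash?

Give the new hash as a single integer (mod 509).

Answer: 437

Derivation:
val('h') = 8, val('e') = 5
Position k = 5, exponent = n-1-k = 1
B^1 mod M = 11^1 mod 509 = 11
Delta = (5 - 8) * 11 mod 509 = 476
New hash = (470 + 476) mod 509 = 437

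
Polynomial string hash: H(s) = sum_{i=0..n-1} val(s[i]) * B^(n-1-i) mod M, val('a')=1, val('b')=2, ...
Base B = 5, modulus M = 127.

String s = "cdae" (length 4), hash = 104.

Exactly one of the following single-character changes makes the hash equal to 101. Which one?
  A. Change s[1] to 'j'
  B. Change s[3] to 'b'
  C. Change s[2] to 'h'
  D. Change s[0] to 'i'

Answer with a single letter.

Option A: s[1]='d'->'j', delta=(10-4)*5^2 mod 127 = 23, hash=104+23 mod 127 = 0
Option B: s[3]='e'->'b', delta=(2-5)*5^0 mod 127 = 124, hash=104+124 mod 127 = 101 <-- target
Option C: s[2]='a'->'h', delta=(8-1)*5^1 mod 127 = 35, hash=104+35 mod 127 = 12
Option D: s[0]='c'->'i', delta=(9-3)*5^3 mod 127 = 115, hash=104+115 mod 127 = 92

Answer: B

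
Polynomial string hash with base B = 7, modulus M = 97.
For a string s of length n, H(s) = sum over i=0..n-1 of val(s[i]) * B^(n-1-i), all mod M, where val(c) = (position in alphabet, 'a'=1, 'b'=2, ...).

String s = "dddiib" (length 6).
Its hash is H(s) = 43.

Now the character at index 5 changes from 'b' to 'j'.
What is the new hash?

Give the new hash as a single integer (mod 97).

Answer: 51

Derivation:
val('b') = 2, val('j') = 10
Position k = 5, exponent = n-1-k = 0
B^0 mod M = 7^0 mod 97 = 1
Delta = (10 - 2) * 1 mod 97 = 8
New hash = (43 + 8) mod 97 = 51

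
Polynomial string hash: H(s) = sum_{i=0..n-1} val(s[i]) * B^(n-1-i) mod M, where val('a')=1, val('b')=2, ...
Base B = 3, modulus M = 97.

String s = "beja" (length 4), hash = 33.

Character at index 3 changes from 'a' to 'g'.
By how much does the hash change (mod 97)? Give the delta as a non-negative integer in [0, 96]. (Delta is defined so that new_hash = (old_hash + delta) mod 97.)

Delta formula: (val(new) - val(old)) * B^(n-1-k) mod M
  val('g') - val('a') = 7 - 1 = 6
  B^(n-1-k) = 3^0 mod 97 = 1
  Delta = 6 * 1 mod 97 = 6

Answer: 6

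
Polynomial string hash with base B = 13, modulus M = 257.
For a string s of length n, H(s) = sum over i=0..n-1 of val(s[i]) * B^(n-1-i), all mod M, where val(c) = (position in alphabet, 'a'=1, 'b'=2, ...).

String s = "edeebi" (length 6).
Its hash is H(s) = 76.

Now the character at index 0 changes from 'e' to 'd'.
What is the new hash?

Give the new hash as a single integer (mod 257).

val('e') = 5, val('d') = 4
Position k = 0, exponent = n-1-k = 5
B^5 mod M = 13^5 mod 257 = 185
Delta = (4 - 5) * 185 mod 257 = 72
New hash = (76 + 72) mod 257 = 148

Answer: 148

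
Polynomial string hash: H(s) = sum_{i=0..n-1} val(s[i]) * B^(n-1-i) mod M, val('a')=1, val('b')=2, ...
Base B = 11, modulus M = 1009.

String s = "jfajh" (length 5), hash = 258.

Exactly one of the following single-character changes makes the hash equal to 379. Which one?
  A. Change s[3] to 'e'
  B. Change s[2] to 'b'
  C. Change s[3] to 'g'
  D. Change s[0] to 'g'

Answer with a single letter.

Answer: B

Derivation:
Option A: s[3]='j'->'e', delta=(5-10)*11^1 mod 1009 = 954, hash=258+954 mod 1009 = 203
Option B: s[2]='a'->'b', delta=(2-1)*11^2 mod 1009 = 121, hash=258+121 mod 1009 = 379 <-- target
Option C: s[3]='j'->'g', delta=(7-10)*11^1 mod 1009 = 976, hash=258+976 mod 1009 = 225
Option D: s[0]='j'->'g', delta=(7-10)*11^4 mod 1009 = 473, hash=258+473 mod 1009 = 731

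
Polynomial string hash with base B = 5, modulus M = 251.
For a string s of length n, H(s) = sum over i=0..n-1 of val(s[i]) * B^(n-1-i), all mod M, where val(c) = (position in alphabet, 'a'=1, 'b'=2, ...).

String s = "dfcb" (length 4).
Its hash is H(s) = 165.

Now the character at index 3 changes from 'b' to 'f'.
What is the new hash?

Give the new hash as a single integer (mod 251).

val('b') = 2, val('f') = 6
Position k = 3, exponent = n-1-k = 0
B^0 mod M = 5^0 mod 251 = 1
Delta = (6 - 2) * 1 mod 251 = 4
New hash = (165 + 4) mod 251 = 169

Answer: 169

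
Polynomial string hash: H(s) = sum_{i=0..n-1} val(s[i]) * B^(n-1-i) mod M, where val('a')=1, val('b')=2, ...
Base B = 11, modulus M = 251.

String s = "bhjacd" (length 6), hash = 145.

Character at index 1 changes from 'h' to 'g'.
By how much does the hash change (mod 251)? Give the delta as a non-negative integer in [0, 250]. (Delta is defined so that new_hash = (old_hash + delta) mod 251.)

Delta formula: (val(new) - val(old)) * B^(n-1-k) mod M
  val('g') - val('h') = 7 - 8 = -1
  B^(n-1-k) = 11^4 mod 251 = 83
  Delta = -1 * 83 mod 251 = 168

Answer: 168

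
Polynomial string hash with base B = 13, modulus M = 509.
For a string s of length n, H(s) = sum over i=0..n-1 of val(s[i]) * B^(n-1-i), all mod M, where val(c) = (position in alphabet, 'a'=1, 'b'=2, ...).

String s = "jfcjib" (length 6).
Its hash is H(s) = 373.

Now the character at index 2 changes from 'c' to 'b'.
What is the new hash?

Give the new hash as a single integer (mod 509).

Answer: 212

Derivation:
val('c') = 3, val('b') = 2
Position k = 2, exponent = n-1-k = 3
B^3 mod M = 13^3 mod 509 = 161
Delta = (2 - 3) * 161 mod 509 = 348
New hash = (373 + 348) mod 509 = 212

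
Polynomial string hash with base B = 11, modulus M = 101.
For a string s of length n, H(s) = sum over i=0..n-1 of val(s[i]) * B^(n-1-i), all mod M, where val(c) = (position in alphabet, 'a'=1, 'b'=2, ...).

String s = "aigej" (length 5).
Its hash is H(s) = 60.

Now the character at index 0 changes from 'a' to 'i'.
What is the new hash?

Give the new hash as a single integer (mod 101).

Answer: 28

Derivation:
val('a') = 1, val('i') = 9
Position k = 0, exponent = n-1-k = 4
B^4 mod M = 11^4 mod 101 = 97
Delta = (9 - 1) * 97 mod 101 = 69
New hash = (60 + 69) mod 101 = 28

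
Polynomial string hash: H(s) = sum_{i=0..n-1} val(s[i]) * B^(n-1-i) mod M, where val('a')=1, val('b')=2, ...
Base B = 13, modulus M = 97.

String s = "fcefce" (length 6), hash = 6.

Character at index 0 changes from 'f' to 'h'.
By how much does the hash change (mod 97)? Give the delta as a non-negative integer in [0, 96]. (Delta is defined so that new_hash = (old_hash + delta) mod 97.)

Delta formula: (val(new) - val(old)) * B^(n-1-k) mod M
  val('h') - val('f') = 8 - 6 = 2
  B^(n-1-k) = 13^5 mod 97 = 74
  Delta = 2 * 74 mod 97 = 51

Answer: 51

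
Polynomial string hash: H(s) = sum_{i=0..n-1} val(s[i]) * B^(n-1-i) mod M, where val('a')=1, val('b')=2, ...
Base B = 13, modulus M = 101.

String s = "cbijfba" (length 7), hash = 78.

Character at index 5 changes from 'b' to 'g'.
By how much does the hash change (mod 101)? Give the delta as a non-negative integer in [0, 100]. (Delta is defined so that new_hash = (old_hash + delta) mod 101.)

Delta formula: (val(new) - val(old)) * B^(n-1-k) mod M
  val('g') - val('b') = 7 - 2 = 5
  B^(n-1-k) = 13^1 mod 101 = 13
  Delta = 5 * 13 mod 101 = 65

Answer: 65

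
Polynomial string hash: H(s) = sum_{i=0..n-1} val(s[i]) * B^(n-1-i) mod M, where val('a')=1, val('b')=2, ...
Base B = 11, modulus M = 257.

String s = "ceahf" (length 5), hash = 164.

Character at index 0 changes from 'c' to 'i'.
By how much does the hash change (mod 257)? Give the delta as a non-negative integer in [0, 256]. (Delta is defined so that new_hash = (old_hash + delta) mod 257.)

Delta formula: (val(new) - val(old)) * B^(n-1-k) mod M
  val('i') - val('c') = 9 - 3 = 6
  B^(n-1-k) = 11^4 mod 257 = 249
  Delta = 6 * 249 mod 257 = 209

Answer: 209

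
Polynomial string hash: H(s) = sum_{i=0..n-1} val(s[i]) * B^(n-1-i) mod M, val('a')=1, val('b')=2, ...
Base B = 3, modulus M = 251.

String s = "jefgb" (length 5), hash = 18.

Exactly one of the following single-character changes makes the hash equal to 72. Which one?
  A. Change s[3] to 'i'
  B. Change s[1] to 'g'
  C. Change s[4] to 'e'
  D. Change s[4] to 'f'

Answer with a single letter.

Option A: s[3]='g'->'i', delta=(9-7)*3^1 mod 251 = 6, hash=18+6 mod 251 = 24
Option B: s[1]='e'->'g', delta=(7-5)*3^3 mod 251 = 54, hash=18+54 mod 251 = 72 <-- target
Option C: s[4]='b'->'e', delta=(5-2)*3^0 mod 251 = 3, hash=18+3 mod 251 = 21
Option D: s[4]='b'->'f', delta=(6-2)*3^0 mod 251 = 4, hash=18+4 mod 251 = 22

Answer: B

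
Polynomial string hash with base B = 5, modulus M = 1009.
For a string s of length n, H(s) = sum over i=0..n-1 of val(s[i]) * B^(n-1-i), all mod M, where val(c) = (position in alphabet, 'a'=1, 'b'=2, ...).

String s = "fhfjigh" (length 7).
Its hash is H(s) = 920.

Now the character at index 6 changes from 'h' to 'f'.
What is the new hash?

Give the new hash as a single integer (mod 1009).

Answer: 918

Derivation:
val('h') = 8, val('f') = 6
Position k = 6, exponent = n-1-k = 0
B^0 mod M = 5^0 mod 1009 = 1
Delta = (6 - 8) * 1 mod 1009 = 1007
New hash = (920 + 1007) mod 1009 = 918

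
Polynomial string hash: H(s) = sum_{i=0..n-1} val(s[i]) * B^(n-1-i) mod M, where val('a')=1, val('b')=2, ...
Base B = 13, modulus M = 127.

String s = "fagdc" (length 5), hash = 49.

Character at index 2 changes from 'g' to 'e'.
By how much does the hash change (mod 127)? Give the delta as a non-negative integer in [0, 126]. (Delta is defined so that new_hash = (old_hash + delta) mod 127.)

Answer: 43

Derivation:
Delta formula: (val(new) - val(old)) * B^(n-1-k) mod M
  val('e') - val('g') = 5 - 7 = -2
  B^(n-1-k) = 13^2 mod 127 = 42
  Delta = -2 * 42 mod 127 = 43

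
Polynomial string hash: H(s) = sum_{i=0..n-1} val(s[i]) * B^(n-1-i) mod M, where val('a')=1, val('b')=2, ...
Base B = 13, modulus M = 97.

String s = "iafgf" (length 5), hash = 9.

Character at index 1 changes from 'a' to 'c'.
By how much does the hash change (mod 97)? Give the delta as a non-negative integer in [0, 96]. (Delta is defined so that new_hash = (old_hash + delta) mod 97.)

Delta formula: (val(new) - val(old)) * B^(n-1-k) mod M
  val('c') - val('a') = 3 - 1 = 2
  B^(n-1-k) = 13^3 mod 97 = 63
  Delta = 2 * 63 mod 97 = 29

Answer: 29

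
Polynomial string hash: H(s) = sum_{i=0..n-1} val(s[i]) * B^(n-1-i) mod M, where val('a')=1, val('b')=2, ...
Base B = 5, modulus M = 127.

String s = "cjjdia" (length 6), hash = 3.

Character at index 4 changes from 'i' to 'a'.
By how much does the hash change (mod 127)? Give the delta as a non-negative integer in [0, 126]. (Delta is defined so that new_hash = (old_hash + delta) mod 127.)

Delta formula: (val(new) - val(old)) * B^(n-1-k) mod M
  val('a') - val('i') = 1 - 9 = -8
  B^(n-1-k) = 5^1 mod 127 = 5
  Delta = -8 * 5 mod 127 = 87

Answer: 87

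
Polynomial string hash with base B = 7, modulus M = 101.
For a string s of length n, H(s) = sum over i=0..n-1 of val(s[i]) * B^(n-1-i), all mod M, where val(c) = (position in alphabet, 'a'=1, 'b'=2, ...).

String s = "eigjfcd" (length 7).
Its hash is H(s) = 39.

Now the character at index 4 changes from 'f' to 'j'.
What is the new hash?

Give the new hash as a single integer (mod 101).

Answer: 33

Derivation:
val('f') = 6, val('j') = 10
Position k = 4, exponent = n-1-k = 2
B^2 mod M = 7^2 mod 101 = 49
Delta = (10 - 6) * 49 mod 101 = 95
New hash = (39 + 95) mod 101 = 33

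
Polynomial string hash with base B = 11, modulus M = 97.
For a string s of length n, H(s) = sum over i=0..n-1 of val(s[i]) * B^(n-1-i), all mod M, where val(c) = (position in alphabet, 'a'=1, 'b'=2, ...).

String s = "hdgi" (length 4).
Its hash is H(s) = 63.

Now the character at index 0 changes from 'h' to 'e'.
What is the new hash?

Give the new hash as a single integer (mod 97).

Answer: 47

Derivation:
val('h') = 8, val('e') = 5
Position k = 0, exponent = n-1-k = 3
B^3 mod M = 11^3 mod 97 = 70
Delta = (5 - 8) * 70 mod 97 = 81
New hash = (63 + 81) mod 97 = 47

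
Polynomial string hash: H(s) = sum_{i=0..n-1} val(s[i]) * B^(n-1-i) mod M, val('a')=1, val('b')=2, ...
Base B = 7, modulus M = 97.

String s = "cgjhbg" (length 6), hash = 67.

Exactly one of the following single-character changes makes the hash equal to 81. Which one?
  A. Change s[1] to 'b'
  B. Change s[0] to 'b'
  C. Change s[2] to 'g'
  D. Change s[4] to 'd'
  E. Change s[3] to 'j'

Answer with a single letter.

Option A: s[1]='g'->'b', delta=(2-7)*7^4 mod 97 = 23, hash=67+23 mod 97 = 90
Option B: s[0]='c'->'b', delta=(2-3)*7^5 mod 97 = 71, hash=67+71 mod 97 = 41
Option C: s[2]='j'->'g', delta=(7-10)*7^3 mod 97 = 38, hash=67+38 mod 97 = 8
Option D: s[4]='b'->'d', delta=(4-2)*7^1 mod 97 = 14, hash=67+14 mod 97 = 81 <-- target
Option E: s[3]='h'->'j', delta=(10-8)*7^2 mod 97 = 1, hash=67+1 mod 97 = 68

Answer: D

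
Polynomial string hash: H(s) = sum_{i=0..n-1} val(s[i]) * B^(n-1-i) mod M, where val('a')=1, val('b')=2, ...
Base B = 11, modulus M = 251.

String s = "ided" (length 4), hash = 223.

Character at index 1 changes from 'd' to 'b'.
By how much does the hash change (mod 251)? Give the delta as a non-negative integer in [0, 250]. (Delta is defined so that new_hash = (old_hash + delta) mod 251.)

Delta formula: (val(new) - val(old)) * B^(n-1-k) mod M
  val('b') - val('d') = 2 - 4 = -2
  B^(n-1-k) = 11^2 mod 251 = 121
  Delta = -2 * 121 mod 251 = 9

Answer: 9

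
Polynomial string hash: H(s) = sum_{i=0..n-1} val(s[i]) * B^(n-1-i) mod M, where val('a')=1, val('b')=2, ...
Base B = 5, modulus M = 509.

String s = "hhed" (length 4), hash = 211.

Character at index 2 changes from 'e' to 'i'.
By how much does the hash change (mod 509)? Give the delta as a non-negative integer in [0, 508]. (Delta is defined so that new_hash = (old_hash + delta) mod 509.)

Answer: 20

Derivation:
Delta formula: (val(new) - val(old)) * B^(n-1-k) mod M
  val('i') - val('e') = 9 - 5 = 4
  B^(n-1-k) = 5^1 mod 509 = 5
  Delta = 4 * 5 mod 509 = 20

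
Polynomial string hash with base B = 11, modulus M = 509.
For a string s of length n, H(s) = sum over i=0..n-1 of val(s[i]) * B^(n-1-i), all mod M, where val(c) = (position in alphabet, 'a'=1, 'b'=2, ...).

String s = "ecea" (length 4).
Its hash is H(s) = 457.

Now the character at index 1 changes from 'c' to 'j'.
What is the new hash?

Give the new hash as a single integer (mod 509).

Answer: 286

Derivation:
val('c') = 3, val('j') = 10
Position k = 1, exponent = n-1-k = 2
B^2 mod M = 11^2 mod 509 = 121
Delta = (10 - 3) * 121 mod 509 = 338
New hash = (457 + 338) mod 509 = 286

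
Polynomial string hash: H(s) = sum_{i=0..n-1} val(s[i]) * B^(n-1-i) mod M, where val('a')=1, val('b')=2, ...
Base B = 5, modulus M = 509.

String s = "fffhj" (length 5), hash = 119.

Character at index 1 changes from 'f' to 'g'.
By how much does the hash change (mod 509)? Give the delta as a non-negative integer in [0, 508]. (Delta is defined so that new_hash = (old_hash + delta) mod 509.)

Answer: 125

Derivation:
Delta formula: (val(new) - val(old)) * B^(n-1-k) mod M
  val('g') - val('f') = 7 - 6 = 1
  B^(n-1-k) = 5^3 mod 509 = 125
  Delta = 1 * 125 mod 509 = 125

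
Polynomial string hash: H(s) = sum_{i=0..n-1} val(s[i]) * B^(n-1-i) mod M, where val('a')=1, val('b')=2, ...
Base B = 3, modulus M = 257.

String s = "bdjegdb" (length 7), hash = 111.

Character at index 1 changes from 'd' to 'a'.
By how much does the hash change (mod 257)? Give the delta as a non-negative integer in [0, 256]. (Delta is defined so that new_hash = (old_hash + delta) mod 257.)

Answer: 42

Derivation:
Delta formula: (val(new) - val(old)) * B^(n-1-k) mod M
  val('a') - val('d') = 1 - 4 = -3
  B^(n-1-k) = 3^5 mod 257 = 243
  Delta = -3 * 243 mod 257 = 42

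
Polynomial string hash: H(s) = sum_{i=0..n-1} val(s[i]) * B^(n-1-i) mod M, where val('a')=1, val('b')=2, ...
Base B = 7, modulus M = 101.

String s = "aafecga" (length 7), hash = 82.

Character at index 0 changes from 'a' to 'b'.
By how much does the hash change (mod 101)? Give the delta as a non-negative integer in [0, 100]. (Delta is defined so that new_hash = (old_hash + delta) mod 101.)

Delta formula: (val(new) - val(old)) * B^(n-1-k) mod M
  val('b') - val('a') = 2 - 1 = 1
  B^(n-1-k) = 7^6 mod 101 = 85
  Delta = 1 * 85 mod 101 = 85

Answer: 85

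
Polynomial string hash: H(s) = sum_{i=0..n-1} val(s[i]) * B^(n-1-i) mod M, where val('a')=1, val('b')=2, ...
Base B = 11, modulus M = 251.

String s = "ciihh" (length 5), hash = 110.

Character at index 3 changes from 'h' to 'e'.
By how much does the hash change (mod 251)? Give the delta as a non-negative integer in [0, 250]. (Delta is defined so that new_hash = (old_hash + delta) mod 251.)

Answer: 218

Derivation:
Delta formula: (val(new) - val(old)) * B^(n-1-k) mod M
  val('e') - val('h') = 5 - 8 = -3
  B^(n-1-k) = 11^1 mod 251 = 11
  Delta = -3 * 11 mod 251 = 218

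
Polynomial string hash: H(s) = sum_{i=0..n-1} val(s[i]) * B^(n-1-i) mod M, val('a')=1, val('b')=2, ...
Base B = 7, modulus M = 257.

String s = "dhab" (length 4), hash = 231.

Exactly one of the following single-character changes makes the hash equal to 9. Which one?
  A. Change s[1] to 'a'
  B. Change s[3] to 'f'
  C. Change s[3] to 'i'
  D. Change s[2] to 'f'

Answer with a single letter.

Option A: s[1]='h'->'a', delta=(1-8)*7^2 mod 257 = 171, hash=231+171 mod 257 = 145
Option B: s[3]='b'->'f', delta=(6-2)*7^0 mod 257 = 4, hash=231+4 mod 257 = 235
Option C: s[3]='b'->'i', delta=(9-2)*7^0 mod 257 = 7, hash=231+7 mod 257 = 238
Option D: s[2]='a'->'f', delta=(6-1)*7^1 mod 257 = 35, hash=231+35 mod 257 = 9 <-- target

Answer: D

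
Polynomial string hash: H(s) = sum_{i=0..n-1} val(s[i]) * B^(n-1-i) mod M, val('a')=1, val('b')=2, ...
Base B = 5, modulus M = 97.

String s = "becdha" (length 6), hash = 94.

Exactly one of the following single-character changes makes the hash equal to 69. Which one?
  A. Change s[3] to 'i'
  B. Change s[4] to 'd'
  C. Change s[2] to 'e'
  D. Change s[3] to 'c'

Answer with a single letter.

Option A: s[3]='d'->'i', delta=(9-4)*5^2 mod 97 = 28, hash=94+28 mod 97 = 25
Option B: s[4]='h'->'d', delta=(4-8)*5^1 mod 97 = 77, hash=94+77 mod 97 = 74
Option C: s[2]='c'->'e', delta=(5-3)*5^3 mod 97 = 56, hash=94+56 mod 97 = 53
Option D: s[3]='d'->'c', delta=(3-4)*5^2 mod 97 = 72, hash=94+72 mod 97 = 69 <-- target

Answer: D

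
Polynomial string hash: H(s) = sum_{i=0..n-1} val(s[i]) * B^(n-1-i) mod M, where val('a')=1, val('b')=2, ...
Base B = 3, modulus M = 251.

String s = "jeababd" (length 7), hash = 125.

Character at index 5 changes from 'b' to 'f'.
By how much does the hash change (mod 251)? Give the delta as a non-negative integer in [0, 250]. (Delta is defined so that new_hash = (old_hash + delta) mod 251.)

Delta formula: (val(new) - val(old)) * B^(n-1-k) mod M
  val('f') - val('b') = 6 - 2 = 4
  B^(n-1-k) = 3^1 mod 251 = 3
  Delta = 4 * 3 mod 251 = 12

Answer: 12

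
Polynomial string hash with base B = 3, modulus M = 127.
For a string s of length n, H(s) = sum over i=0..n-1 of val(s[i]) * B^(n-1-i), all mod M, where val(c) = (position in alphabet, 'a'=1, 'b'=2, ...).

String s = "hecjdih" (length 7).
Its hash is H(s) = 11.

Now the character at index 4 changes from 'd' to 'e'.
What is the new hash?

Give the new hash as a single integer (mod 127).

val('d') = 4, val('e') = 5
Position k = 4, exponent = n-1-k = 2
B^2 mod M = 3^2 mod 127 = 9
Delta = (5 - 4) * 9 mod 127 = 9
New hash = (11 + 9) mod 127 = 20

Answer: 20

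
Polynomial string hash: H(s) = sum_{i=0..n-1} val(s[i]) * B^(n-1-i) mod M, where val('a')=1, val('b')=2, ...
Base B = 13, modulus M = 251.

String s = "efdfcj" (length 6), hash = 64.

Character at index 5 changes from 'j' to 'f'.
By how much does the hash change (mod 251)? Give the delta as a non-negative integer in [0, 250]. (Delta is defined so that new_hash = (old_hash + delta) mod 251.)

Delta formula: (val(new) - val(old)) * B^(n-1-k) mod M
  val('f') - val('j') = 6 - 10 = -4
  B^(n-1-k) = 13^0 mod 251 = 1
  Delta = -4 * 1 mod 251 = 247

Answer: 247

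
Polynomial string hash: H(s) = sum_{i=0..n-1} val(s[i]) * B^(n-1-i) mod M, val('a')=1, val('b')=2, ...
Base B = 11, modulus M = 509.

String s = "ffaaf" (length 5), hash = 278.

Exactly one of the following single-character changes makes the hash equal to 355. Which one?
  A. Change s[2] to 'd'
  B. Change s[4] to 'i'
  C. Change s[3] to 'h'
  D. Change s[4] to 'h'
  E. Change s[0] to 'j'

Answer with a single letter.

Answer: C

Derivation:
Option A: s[2]='a'->'d', delta=(4-1)*11^2 mod 509 = 363, hash=278+363 mod 509 = 132
Option B: s[4]='f'->'i', delta=(9-6)*11^0 mod 509 = 3, hash=278+3 mod 509 = 281
Option C: s[3]='a'->'h', delta=(8-1)*11^1 mod 509 = 77, hash=278+77 mod 509 = 355 <-- target
Option D: s[4]='f'->'h', delta=(8-6)*11^0 mod 509 = 2, hash=278+2 mod 509 = 280
Option E: s[0]='f'->'j', delta=(10-6)*11^4 mod 509 = 29, hash=278+29 mod 509 = 307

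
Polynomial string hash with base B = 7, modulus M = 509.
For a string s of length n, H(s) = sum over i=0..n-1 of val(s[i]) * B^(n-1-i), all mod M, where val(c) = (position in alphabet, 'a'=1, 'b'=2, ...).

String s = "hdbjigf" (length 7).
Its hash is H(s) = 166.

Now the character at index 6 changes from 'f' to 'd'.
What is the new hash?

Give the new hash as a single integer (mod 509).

val('f') = 6, val('d') = 4
Position k = 6, exponent = n-1-k = 0
B^0 mod M = 7^0 mod 509 = 1
Delta = (4 - 6) * 1 mod 509 = 507
New hash = (166 + 507) mod 509 = 164

Answer: 164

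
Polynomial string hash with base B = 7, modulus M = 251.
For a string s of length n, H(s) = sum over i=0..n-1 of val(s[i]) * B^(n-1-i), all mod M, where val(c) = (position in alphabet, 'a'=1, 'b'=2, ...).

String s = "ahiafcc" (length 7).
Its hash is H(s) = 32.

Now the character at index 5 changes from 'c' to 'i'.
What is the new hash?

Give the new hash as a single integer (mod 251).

val('c') = 3, val('i') = 9
Position k = 5, exponent = n-1-k = 1
B^1 mod M = 7^1 mod 251 = 7
Delta = (9 - 3) * 7 mod 251 = 42
New hash = (32 + 42) mod 251 = 74

Answer: 74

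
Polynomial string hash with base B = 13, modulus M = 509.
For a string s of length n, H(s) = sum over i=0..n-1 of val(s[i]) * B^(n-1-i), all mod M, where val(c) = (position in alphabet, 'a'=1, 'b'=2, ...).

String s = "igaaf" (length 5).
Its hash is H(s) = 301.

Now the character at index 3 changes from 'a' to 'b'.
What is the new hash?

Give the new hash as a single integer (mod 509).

Answer: 314

Derivation:
val('a') = 1, val('b') = 2
Position k = 3, exponent = n-1-k = 1
B^1 mod M = 13^1 mod 509 = 13
Delta = (2 - 1) * 13 mod 509 = 13
New hash = (301 + 13) mod 509 = 314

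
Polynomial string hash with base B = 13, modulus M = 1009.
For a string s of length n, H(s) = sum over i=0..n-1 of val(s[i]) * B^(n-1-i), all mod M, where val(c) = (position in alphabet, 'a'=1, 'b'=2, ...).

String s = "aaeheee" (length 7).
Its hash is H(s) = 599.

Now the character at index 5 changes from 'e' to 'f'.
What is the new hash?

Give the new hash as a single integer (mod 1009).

Answer: 612

Derivation:
val('e') = 5, val('f') = 6
Position k = 5, exponent = n-1-k = 1
B^1 mod M = 13^1 mod 1009 = 13
Delta = (6 - 5) * 13 mod 1009 = 13
New hash = (599 + 13) mod 1009 = 612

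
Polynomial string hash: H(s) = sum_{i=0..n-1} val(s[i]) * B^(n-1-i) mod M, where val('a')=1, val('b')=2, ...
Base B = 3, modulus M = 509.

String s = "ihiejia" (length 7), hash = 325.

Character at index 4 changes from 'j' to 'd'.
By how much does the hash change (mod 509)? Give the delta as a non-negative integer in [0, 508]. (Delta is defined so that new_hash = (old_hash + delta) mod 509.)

Answer: 455

Derivation:
Delta formula: (val(new) - val(old)) * B^(n-1-k) mod M
  val('d') - val('j') = 4 - 10 = -6
  B^(n-1-k) = 3^2 mod 509 = 9
  Delta = -6 * 9 mod 509 = 455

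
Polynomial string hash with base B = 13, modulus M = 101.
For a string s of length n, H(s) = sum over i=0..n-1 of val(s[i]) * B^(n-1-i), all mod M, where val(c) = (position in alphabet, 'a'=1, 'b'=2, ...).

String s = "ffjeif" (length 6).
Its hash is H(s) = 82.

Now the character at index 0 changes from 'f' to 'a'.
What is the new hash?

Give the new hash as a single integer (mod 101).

val('f') = 6, val('a') = 1
Position k = 0, exponent = n-1-k = 5
B^5 mod M = 13^5 mod 101 = 17
Delta = (1 - 6) * 17 mod 101 = 16
New hash = (82 + 16) mod 101 = 98

Answer: 98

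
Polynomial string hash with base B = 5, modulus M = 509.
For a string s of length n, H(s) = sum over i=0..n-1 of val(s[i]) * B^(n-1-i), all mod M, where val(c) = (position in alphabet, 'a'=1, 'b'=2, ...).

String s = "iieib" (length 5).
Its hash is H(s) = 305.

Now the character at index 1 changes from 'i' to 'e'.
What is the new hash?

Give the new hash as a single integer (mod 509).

Answer: 314

Derivation:
val('i') = 9, val('e') = 5
Position k = 1, exponent = n-1-k = 3
B^3 mod M = 5^3 mod 509 = 125
Delta = (5 - 9) * 125 mod 509 = 9
New hash = (305 + 9) mod 509 = 314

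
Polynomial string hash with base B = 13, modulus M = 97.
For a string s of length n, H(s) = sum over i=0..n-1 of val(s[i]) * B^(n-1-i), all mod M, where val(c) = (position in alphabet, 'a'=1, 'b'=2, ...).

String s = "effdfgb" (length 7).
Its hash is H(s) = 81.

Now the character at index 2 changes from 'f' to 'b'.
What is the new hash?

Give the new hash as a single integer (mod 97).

Answer: 6

Derivation:
val('f') = 6, val('b') = 2
Position k = 2, exponent = n-1-k = 4
B^4 mod M = 13^4 mod 97 = 43
Delta = (2 - 6) * 43 mod 97 = 22
New hash = (81 + 22) mod 97 = 6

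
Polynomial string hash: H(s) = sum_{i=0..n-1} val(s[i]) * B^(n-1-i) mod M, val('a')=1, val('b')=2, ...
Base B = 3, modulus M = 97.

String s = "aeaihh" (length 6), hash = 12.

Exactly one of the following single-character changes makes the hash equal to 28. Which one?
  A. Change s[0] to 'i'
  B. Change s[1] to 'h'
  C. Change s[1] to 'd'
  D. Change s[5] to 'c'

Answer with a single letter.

Option A: s[0]='a'->'i', delta=(9-1)*3^5 mod 97 = 4, hash=12+4 mod 97 = 16
Option B: s[1]='e'->'h', delta=(8-5)*3^4 mod 97 = 49, hash=12+49 mod 97 = 61
Option C: s[1]='e'->'d', delta=(4-5)*3^4 mod 97 = 16, hash=12+16 mod 97 = 28 <-- target
Option D: s[5]='h'->'c', delta=(3-8)*3^0 mod 97 = 92, hash=12+92 mod 97 = 7

Answer: C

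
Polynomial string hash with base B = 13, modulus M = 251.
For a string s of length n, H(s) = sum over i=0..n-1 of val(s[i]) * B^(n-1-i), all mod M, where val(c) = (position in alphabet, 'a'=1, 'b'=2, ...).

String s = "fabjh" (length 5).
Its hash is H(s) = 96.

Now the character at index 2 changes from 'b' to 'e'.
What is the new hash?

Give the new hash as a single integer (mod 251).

val('b') = 2, val('e') = 5
Position k = 2, exponent = n-1-k = 2
B^2 mod M = 13^2 mod 251 = 169
Delta = (5 - 2) * 169 mod 251 = 5
New hash = (96 + 5) mod 251 = 101

Answer: 101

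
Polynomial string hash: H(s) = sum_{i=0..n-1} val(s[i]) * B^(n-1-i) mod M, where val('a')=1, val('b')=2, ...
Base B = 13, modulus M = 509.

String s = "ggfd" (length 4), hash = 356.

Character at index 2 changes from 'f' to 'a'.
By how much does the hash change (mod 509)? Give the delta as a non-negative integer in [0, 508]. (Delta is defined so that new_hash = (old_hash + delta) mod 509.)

Answer: 444

Derivation:
Delta formula: (val(new) - val(old)) * B^(n-1-k) mod M
  val('a') - val('f') = 1 - 6 = -5
  B^(n-1-k) = 13^1 mod 509 = 13
  Delta = -5 * 13 mod 509 = 444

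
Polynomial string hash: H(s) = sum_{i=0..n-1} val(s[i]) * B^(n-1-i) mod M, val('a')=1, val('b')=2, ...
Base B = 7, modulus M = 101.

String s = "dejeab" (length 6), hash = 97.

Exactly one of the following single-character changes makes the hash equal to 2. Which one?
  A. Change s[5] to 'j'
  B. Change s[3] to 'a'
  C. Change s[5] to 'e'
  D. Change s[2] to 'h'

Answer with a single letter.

Answer: B

Derivation:
Option A: s[5]='b'->'j', delta=(10-2)*7^0 mod 101 = 8, hash=97+8 mod 101 = 4
Option B: s[3]='e'->'a', delta=(1-5)*7^2 mod 101 = 6, hash=97+6 mod 101 = 2 <-- target
Option C: s[5]='b'->'e', delta=(5-2)*7^0 mod 101 = 3, hash=97+3 mod 101 = 100
Option D: s[2]='j'->'h', delta=(8-10)*7^3 mod 101 = 21, hash=97+21 mod 101 = 17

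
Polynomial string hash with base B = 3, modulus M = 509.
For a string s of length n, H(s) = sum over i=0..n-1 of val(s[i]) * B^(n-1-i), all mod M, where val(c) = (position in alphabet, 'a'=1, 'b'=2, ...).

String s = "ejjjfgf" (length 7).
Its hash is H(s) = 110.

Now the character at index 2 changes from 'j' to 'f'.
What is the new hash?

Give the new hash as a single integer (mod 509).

Answer: 295

Derivation:
val('j') = 10, val('f') = 6
Position k = 2, exponent = n-1-k = 4
B^4 mod M = 3^4 mod 509 = 81
Delta = (6 - 10) * 81 mod 509 = 185
New hash = (110 + 185) mod 509 = 295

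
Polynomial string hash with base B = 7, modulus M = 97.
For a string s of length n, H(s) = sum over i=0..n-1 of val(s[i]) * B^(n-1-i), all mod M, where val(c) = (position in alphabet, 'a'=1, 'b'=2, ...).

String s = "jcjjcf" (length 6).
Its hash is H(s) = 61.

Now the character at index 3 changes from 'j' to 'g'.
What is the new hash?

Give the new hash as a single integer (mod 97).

val('j') = 10, val('g') = 7
Position k = 3, exponent = n-1-k = 2
B^2 mod M = 7^2 mod 97 = 49
Delta = (7 - 10) * 49 mod 97 = 47
New hash = (61 + 47) mod 97 = 11

Answer: 11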